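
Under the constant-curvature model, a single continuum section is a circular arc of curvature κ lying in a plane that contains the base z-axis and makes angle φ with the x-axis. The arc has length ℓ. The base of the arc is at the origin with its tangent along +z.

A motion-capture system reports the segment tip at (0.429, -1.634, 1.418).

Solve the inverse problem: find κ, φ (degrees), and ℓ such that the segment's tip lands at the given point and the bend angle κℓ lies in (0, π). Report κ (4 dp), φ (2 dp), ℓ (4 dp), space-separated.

ρ = √(x²+y²) = √(0.429² + -1.634²) = 1.68938
φ = atan2(y, x) mod 360° = atan2(-1.634, 0.429) = 284.7108°
|p|² = ρ² + z² = 1.68938² + 1.418² = 4.86472
κ = 2ρ / |p|² = 2×1.68938 / 4.86472 = 0.69454
θ = 2·atan2(ρ, z) = 2·atan2(1.68938, 1.418) = 1.74502 rad
ℓ = θ/κ = 1.74502/0.69454 = 2.51248

0.6945 284.71 2.5125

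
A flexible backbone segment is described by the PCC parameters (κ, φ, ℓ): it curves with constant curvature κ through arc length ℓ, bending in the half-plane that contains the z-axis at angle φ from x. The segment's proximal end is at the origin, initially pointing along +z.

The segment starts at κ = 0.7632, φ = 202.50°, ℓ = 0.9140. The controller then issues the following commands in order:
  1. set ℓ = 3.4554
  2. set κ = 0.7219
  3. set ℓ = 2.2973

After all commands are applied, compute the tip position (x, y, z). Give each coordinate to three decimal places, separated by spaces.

-1.392 -0.576 1.380

initial: κ=0.7632, φ=202.50°, ℓ=0.9140
cmd 1: set ℓ=3.4554 → (κ,φ,ℓ)=(0.7632,202.50°,3.4554) → tip=(-2.2703,-0.9404,0.6333)
cmd 2: set κ=0.7219 → (κ,φ,ℓ)=(0.7219,202.50°,3.4554) → tip=(-2.3008,-0.9530,0.8352)
cmd 3: set ℓ=2.2973 → (κ,φ,ℓ)=(0.7219,202.50°,2.2973) → tip=(-1.3918,-0.5765,1.3799)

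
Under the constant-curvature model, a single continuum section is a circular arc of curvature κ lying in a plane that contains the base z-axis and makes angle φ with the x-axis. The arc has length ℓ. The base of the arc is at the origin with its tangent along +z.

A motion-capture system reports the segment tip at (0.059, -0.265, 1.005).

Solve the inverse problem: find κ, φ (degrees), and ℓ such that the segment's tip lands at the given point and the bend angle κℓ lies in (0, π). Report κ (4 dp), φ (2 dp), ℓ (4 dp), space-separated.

0.5010 282.55 1.0532

ρ = √(x²+y²) = √(0.059² + -0.265²) = 0.27149
φ = atan2(y, x) mod 360° = atan2(-0.265, 0.059) = 282.5517°
|p|² = ρ² + z² = 0.27149² + 1.005² = 1.08373
κ = 2ρ / |p|² = 2×0.27149 / 1.08373 = 0.50103
θ = 2·atan2(ρ, z) = 2·atan2(0.27149, 1.005) = 0.52768 rad
ℓ = θ/κ = 0.52768/0.50103 = 1.05320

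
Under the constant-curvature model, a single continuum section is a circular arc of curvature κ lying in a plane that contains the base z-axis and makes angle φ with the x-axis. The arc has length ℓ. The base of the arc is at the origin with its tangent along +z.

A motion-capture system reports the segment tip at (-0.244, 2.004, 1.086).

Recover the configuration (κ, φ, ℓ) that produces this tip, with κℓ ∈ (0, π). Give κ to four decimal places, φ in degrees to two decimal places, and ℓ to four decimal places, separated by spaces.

ρ = √(x²+y²) = √(-0.244² + 2.004²) = 2.01880
φ = atan2(y, x) mod 360° = atan2(2.004, -0.244) = 96.9420°
|p|² = ρ² + z² = 2.01880² + 1.086² = 5.25495
κ = 2ρ / |p|² = 2×2.01880 / 5.25495 = 0.76834
θ = 2·atan2(ρ, z) = 2·atan2(2.01880, 1.086) = 2.15451 rad
ℓ = θ/κ = 2.15451/0.76834 = 2.80411

0.7683 96.94 2.8041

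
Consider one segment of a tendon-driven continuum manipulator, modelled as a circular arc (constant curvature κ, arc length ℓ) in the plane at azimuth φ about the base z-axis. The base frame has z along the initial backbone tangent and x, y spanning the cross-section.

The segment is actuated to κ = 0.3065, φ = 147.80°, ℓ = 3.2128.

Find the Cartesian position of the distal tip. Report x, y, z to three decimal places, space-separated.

-1.234 0.777 2.718

θ = κ·ℓ = 0.3065 × 3.2128 = 0.98472 rad
ρ = (1 − cos θ)/κ = (1 − 0.55309)/0.3065 = 1.45810
z = sin θ / κ = 0.83312/0.3065 = 2.71817
x = ρ cos φ = 1.45810 × cos(147.80°) = -1.23383
y = ρ sin φ = 1.45810 × sin(147.80°) = 0.77698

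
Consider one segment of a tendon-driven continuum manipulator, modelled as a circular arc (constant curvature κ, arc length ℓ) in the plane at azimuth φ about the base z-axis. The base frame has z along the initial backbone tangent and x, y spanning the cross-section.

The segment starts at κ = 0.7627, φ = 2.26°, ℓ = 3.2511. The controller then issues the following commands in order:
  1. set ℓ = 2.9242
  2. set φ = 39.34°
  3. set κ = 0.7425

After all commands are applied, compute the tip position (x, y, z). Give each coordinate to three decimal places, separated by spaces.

initial: κ=0.7627, φ=2.26°, ℓ=3.2511
cmd 1: set ℓ=2.9242 → (κ,φ,ℓ)=(0.7627,2.26°,2.9242) → tip=(2.1128,0.0834,1.0362)
cmd 2: set φ=39.34° → (κ,φ,ℓ)=(0.7627,39.34°,2.9242) → tip=(1.6353,1.3404,1.0362)
cmd 3: set κ=0.7425 → (κ,φ,ℓ)=(0.7425,39.34°,2.9242) → tip=(1.6301,1.3361,1.1112)

1.630 1.336 1.111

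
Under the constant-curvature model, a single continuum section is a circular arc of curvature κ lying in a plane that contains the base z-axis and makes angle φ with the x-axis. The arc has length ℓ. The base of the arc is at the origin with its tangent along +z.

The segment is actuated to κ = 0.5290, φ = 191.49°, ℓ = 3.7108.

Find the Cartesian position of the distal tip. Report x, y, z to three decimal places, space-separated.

-2.561 -0.520 1.747

θ = κ·ℓ = 0.5290 × 3.7108 = 1.96301 rad
ρ = (1 − cos θ)/κ = (1 − -0.38224)/0.5290 = 2.61293
z = sin θ / κ = 0.92406/0.5290 = 1.74681
x = ρ cos φ = 2.61293 × cos(191.49°) = -2.56056
y = ρ sin φ = 2.61293 × sin(191.49°) = -0.52049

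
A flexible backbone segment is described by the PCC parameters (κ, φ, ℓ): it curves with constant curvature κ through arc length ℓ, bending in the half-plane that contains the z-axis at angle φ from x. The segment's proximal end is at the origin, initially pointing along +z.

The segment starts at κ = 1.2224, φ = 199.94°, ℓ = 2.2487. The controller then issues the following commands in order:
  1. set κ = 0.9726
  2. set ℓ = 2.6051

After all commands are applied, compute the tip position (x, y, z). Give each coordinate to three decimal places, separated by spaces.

-1.760 -0.638 0.587

initial: κ=1.2224, φ=199.94°, ℓ=2.2487
cmd 1: set κ=0.9726 → (κ,φ,ℓ)=(0.9726,199.94°,2.2487) → tip=(-1.5252,-0.5533,0.8390)
cmd 2: set ℓ=2.6051 → (κ,φ,ℓ)=(0.9726,199.94°,2.6051) → tip=(-1.7599,-0.6385,0.5872)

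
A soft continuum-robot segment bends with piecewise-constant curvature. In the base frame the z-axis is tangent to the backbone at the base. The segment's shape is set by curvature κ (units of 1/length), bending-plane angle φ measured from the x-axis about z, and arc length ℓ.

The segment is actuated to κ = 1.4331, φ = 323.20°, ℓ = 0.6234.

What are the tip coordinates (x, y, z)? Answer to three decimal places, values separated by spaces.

θ = κ·ℓ = 1.4331 × 0.6234 = 0.89339 rad
ρ = (1 − cos θ)/κ = (1 − 0.62677)/1.4331 = 0.26043
z = sin θ / κ = 0.77920/1.4331 = 0.54372
x = ρ cos φ = 0.26043 × cos(323.20°) = 0.20854
y = ρ sin φ = 0.26043 × sin(323.20°) = -0.15601

0.209 -0.156 0.544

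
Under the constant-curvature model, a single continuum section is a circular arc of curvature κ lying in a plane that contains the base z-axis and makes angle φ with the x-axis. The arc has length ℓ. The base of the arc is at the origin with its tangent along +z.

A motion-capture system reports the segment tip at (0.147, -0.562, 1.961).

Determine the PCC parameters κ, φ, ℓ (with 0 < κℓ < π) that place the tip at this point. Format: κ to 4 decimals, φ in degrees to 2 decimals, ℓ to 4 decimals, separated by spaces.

0.2777 284.66 2.0738

ρ = √(x²+y²) = √(0.147² + -0.562²) = 0.58091
φ = atan2(y, x) mod 360° = atan2(-0.562, 0.147) = 284.6582°
|p|² = ρ² + z² = 0.58091² + 1.961² = 4.18297
κ = 2ρ / |p|² = 2×0.58091 / 4.18297 = 0.27775
θ = 2·atan2(ρ, z) = 2·atan2(0.58091, 1.961) = 0.57599 rad
ℓ = θ/κ = 0.57599/0.27775 = 2.07378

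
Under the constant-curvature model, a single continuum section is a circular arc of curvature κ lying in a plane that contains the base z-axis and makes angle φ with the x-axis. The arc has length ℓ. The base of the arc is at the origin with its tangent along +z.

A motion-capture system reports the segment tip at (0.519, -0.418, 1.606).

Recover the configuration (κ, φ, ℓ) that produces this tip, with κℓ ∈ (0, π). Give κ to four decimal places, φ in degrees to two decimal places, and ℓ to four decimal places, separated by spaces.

ρ = √(x²+y²) = √(0.519² + -0.418²) = 0.66640
φ = atan2(y, x) mod 360° = atan2(-0.418, 0.519) = 321.1522°
|p|² = ρ² + z² = 0.66640² + 1.606² = 3.02332
κ = 2ρ / |p|² = 2×0.66640 / 3.02332 = 0.44084
θ = 2·atan2(ρ, z) = 2·atan2(0.66640, 1.606) = 0.78664 rad
ℓ = θ/κ = 0.78664/0.44084 = 1.78442

0.4408 321.15 1.7844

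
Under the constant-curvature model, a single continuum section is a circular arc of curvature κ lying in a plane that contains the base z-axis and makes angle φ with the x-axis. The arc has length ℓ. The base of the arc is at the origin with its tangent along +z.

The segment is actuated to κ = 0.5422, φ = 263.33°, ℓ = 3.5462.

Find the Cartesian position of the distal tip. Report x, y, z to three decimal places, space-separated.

-0.288 -2.463 1.731

θ = κ·ℓ = 0.5422 × 3.5462 = 1.92275 rad
ρ = (1 − cos θ)/κ = (1 − -0.34473)/0.5422 = 2.48014
z = sin θ / κ = 0.93870/0.5422 = 1.73128
x = ρ cos φ = 2.48014 × cos(263.33°) = -0.28807
y = ρ sin φ = 2.48014 × sin(263.33°) = -2.46335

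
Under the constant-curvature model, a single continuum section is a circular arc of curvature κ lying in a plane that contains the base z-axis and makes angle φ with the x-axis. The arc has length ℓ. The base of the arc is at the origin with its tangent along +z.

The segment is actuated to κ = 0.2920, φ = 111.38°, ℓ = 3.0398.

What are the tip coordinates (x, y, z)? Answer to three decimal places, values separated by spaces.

-0.460 1.176 2.656

θ = κ·ℓ = 0.2920 × 3.0398 = 0.88762 rad
ρ = (1 − cos θ)/κ = (1 − 0.63126)/0.2920 = 1.26281
z = sin θ / κ = 0.77557/0.2920 = 2.65607
x = ρ cos φ = 1.26281 × cos(111.38°) = -0.46036
y = ρ sin φ = 1.26281 × sin(111.38°) = 1.17591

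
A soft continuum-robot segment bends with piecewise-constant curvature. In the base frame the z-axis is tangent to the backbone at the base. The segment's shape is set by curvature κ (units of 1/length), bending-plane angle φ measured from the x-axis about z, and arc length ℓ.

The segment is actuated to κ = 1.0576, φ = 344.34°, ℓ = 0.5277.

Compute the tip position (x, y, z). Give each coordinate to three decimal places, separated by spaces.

0.138 -0.039 0.501

θ = κ·ℓ = 1.0576 × 0.5277 = 0.55810 rad
ρ = (1 − cos θ)/κ = (1 − 0.84827)/1.0576 = 0.14347
z = sin θ / κ = 0.52957/1.0576 = 0.50073
x = ρ cos φ = 0.14347 × cos(344.34°) = 0.13815
y = ρ sin φ = 0.14347 × sin(344.34°) = -0.03873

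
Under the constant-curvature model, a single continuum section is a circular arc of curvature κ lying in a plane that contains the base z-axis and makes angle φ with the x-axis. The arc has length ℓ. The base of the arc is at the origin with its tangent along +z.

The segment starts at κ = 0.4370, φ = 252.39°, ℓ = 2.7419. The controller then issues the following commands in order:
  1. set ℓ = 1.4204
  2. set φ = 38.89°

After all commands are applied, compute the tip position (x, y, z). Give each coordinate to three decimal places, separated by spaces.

0.332 0.268 1.331

initial: κ=0.4370, φ=252.39°, ℓ=2.7419
cmd 1: set ℓ=1.4204 → (κ,φ,ℓ)=(0.4370,252.39°,1.4204) → tip=(-0.1291,-0.4069,1.3309)
cmd 2: set φ=38.89° → (κ,φ,ℓ)=(0.4370,38.89°,1.4204) → tip=(0.3322,0.2680,1.3309)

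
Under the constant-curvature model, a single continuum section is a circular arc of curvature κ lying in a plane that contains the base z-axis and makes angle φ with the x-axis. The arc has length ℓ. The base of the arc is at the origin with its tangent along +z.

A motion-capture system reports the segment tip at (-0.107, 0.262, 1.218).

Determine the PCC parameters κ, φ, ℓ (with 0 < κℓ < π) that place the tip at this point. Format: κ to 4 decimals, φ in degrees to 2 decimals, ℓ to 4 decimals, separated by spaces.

0.3620 112.21 1.2614

ρ = √(x²+y²) = √(-0.107² + 0.262²) = 0.28301
φ = atan2(y, x) mod 360° = atan2(0.262, -0.107) = 112.2150°
|p|² = ρ² + z² = 0.28301² + 1.218² = 1.56362
κ = 2ρ / |p|² = 2×0.28301 / 1.56362 = 0.36199
θ = 2·atan2(ρ, z) = 2·atan2(0.28301, 1.218) = 0.45661 rad
ℓ = θ/κ = 0.45661/0.36199 = 1.26138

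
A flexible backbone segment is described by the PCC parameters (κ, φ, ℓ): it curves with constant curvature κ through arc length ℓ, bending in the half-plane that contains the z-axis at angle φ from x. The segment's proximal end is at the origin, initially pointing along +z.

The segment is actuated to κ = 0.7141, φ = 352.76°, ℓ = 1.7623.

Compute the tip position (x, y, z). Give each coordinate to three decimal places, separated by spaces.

θ = κ·ℓ = 0.7141 × 1.7623 = 1.25846 rad
ρ = (1 − cos θ)/κ = (1 − 0.30728)/0.7141 = 0.97005
z = sin θ / κ = 0.95162/0.7141 = 1.33261
x = ρ cos φ = 0.97005 × cos(352.76°) = 0.96232
y = ρ sin φ = 0.97005 × sin(352.76°) = -0.12225

0.962 -0.122 1.333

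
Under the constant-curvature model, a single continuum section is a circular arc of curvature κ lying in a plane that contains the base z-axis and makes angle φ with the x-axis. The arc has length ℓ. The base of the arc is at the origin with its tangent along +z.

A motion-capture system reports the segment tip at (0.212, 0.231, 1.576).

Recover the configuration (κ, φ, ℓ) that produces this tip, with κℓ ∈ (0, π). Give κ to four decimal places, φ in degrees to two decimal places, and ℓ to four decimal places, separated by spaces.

0.2429 47.46 1.6173

ρ = √(x²+y²) = √(0.212² + 0.231²) = 0.31354
φ = atan2(y, x) mod 360° = atan2(0.231, 0.212) = 47.4559°
|p|² = ρ² + z² = 0.31354² + 1.576² = 2.58208
κ = 2ρ / |p|² = 2×0.31354 / 2.58208 = 0.24286
θ = 2·atan2(ρ, z) = 2·atan2(0.31354, 1.576) = 0.39276 rad
ℓ = θ/κ = 0.39276/0.24286 = 1.61726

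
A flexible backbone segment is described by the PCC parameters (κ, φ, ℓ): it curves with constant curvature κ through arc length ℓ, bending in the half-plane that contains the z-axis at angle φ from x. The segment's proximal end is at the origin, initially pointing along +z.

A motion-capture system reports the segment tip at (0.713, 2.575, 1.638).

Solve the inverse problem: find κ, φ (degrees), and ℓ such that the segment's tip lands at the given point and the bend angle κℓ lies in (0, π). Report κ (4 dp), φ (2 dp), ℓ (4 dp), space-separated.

ρ = √(x²+y²) = √(0.713² + 2.575²) = 2.67189
φ = atan2(y, x) mod 360° = atan2(2.575, 0.713) = 74.5230°
|p|² = ρ² + z² = 2.67189² + 1.638² = 9.82204
κ = 2ρ / |p|² = 2×2.67189 / 9.82204 = 0.54406
θ = 2·atan2(ρ, z) = 2·atan2(2.67189, 1.638) = 2.04167 rad
ℓ = θ/κ = 2.04167/0.54406 = 3.75266

0.5441 74.52 3.7527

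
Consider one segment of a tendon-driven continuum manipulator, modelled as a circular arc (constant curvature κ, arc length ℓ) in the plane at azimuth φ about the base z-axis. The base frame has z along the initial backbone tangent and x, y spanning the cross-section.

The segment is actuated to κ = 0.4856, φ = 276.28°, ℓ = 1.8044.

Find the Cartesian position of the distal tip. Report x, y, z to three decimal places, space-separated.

θ = κ·ℓ = 0.4856 × 1.8044 = 0.87622 rad
ρ = (1 − cos θ)/κ = (1 − 0.64006)/0.4856 = 0.74122
z = sin θ / κ = 0.76832/0.4856 = 1.58221
x = ρ cos φ = 0.74122 × cos(276.28°) = 0.08108
y = ρ sin φ = 0.74122 × sin(276.28°) = -0.73677

0.081 -0.737 1.582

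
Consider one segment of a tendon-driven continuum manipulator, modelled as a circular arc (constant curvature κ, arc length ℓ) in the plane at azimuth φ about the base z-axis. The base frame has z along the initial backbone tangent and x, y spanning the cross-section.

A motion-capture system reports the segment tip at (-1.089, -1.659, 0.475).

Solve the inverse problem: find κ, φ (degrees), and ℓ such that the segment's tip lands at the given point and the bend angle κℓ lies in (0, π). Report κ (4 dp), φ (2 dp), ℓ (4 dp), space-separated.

0.9532 236.72 2.8029

ρ = √(x²+y²) = √(-1.089² + -1.659²) = 1.98449
φ = atan2(y, x) mod 360° = atan2(-1.659, -1.089) = 236.7183°
|p|² = ρ² + z² = 1.98449² + 0.475² = 4.16383
κ = 2ρ / |p|² = 2×1.98449 / 4.16383 = 0.95321
θ = 2·atan2(ρ, z) = 2·atan2(1.98449, 0.475) = 2.67172 rad
ℓ = θ/κ = 2.67172/0.95321 = 2.80288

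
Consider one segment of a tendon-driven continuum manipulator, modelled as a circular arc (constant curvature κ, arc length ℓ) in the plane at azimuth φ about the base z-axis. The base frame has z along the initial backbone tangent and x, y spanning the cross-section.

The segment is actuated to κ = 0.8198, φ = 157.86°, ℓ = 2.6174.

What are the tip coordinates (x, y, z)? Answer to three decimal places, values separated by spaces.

-1.744 0.710 1.024

θ = κ·ℓ = 0.8198 × 2.6174 = 2.14574 rad
ρ = (1 − cos θ)/κ = (1 − -0.54379)/0.8198 = 1.88313
z = sin θ / κ = 0.83922/0.8198 = 1.02369
x = ρ cos φ = 1.88313 × cos(157.86°) = -1.74428
y = ρ sin φ = 1.88313 × sin(157.86°) = 0.70970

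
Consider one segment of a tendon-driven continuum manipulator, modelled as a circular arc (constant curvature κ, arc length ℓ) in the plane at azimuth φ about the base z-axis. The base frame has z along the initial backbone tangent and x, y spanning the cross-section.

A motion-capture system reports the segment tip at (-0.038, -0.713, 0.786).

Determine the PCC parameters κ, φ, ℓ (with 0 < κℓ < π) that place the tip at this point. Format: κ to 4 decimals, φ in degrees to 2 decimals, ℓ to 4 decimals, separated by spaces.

ρ = √(x²+y²) = √(-0.038² + -0.713²) = 0.71401
φ = atan2(y, x) mod 360° = atan2(-0.713, -0.038) = 266.9493°
|p|² = ρ² + z² = 0.71401² + 0.786² = 1.12761
κ = 2ρ / |p|² = 2×0.71401 / 1.12761 = 1.26642
θ = 2·atan2(ρ, z) = 2·atan2(0.71401, 0.786) = 1.47489 rad
ℓ = θ/κ = 1.47489/1.26642 = 1.16461

1.2664 266.95 1.1646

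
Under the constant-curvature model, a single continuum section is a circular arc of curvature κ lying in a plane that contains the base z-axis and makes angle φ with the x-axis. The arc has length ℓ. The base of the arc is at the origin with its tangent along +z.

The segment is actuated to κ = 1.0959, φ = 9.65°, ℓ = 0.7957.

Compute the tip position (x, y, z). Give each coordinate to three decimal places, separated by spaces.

θ = κ·ℓ = 1.0959 × 0.7957 = 0.87201 rad
ρ = (1 − cos θ)/κ = (1 − 0.64329)/1.0959 = 0.32549
z = sin θ / κ = 0.76562/1.0959 = 0.69862
x = ρ cos φ = 0.32549 × cos(9.65°) = 0.32089
y = ρ sin φ = 0.32549 × sin(9.65°) = 0.05456

0.321 0.055 0.699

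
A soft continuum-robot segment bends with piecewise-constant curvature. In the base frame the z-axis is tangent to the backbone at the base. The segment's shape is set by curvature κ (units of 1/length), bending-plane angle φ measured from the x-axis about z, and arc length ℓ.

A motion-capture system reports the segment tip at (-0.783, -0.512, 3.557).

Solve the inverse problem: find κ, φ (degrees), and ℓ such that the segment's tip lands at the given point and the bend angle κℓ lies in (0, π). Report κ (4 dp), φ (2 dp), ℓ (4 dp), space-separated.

0.1383 213.18 3.7188

ρ = √(x²+y²) = √(-0.783² + -0.512²) = 0.93554
φ = atan2(y, x) mod 360° = atan2(-0.512, -0.783) = 213.1805°
|p|² = ρ² + z² = 0.93554² + 3.557² = 13.52748
κ = 2ρ / |p|² = 2×0.93554 / 13.52748 = 0.13832
θ = 2·atan2(ρ, z) = 2·atan2(0.93554, 3.557) = 0.51438 rad
ℓ = θ/κ = 0.51438/0.13832 = 3.71883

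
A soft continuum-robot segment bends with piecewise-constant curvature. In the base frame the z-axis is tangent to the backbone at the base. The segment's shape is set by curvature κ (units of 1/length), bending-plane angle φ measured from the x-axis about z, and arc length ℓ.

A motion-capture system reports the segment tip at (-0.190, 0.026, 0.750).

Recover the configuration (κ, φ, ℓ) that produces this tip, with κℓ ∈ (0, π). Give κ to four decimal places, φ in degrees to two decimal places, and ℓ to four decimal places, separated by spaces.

0.6400 172.21 0.7823

ρ = √(x²+y²) = √(-0.190² + 0.026²) = 0.19177
φ = atan2(y, x) mod 360° = atan2(0.026, -0.190) = 172.2079°
|p|² = ρ² + z² = 0.19177² + 0.750² = 0.59928
κ = 2ρ / |p|² = 2×0.19177 / 0.59928 = 0.64001
θ = 2·atan2(ρ, z) = 2·atan2(0.19177, 0.750) = 0.50066 rad
ℓ = θ/κ = 0.50066/0.64001 = 0.78227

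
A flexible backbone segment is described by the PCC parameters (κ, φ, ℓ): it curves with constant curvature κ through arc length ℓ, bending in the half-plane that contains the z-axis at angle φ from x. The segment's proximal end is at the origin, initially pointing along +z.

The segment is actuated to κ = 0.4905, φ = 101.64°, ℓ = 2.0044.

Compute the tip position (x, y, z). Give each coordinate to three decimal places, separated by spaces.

θ = κ·ℓ = 0.4905 × 2.0044 = 0.98316 rad
ρ = (1 − cos θ)/κ = (1 − 0.55440)/0.4905 = 0.90847
z = sin θ / κ = 0.83225/0.4905 = 1.69674
x = ρ cos φ = 0.90847 × cos(101.64°) = -0.18329
y = ρ sin φ = 0.90847 × sin(101.64°) = 0.88978

-0.183 0.890 1.697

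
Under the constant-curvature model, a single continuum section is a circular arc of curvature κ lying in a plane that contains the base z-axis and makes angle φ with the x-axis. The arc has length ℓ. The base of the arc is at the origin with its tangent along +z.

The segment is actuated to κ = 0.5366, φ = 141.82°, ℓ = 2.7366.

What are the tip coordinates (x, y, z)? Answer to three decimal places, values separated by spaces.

θ = κ·ℓ = 0.5366 × 2.7366 = 1.46846 rad
ρ = (1 − cos θ)/κ = (1 − 0.10216)/0.5366 = 1.67320
z = sin θ / κ = 0.99477/0.5366 = 1.85384
x = ρ cos φ = 1.67320 × cos(141.82°) = -1.31526
y = ρ sin φ = 1.67320 × sin(141.82°) = 1.03426

-1.315 1.034 1.854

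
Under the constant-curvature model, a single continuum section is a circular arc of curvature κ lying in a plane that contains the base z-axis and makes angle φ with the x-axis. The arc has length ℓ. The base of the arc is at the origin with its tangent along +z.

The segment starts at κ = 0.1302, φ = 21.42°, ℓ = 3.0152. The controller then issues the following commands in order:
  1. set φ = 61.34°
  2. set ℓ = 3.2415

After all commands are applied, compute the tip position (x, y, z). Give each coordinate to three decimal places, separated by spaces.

initial: κ=0.1302, φ=21.42°, ℓ=3.0152
cmd 1: set φ=61.34° → (κ,φ,ℓ)=(0.1302,61.34°,3.0152) → tip=(0.2802,0.5127,2.9383)
cmd 2: set ℓ=3.2415 → (κ,φ,ℓ)=(0.1302,61.34°,3.2415) → tip=(0.3232,0.5914,3.1461)

0.323 0.591 3.146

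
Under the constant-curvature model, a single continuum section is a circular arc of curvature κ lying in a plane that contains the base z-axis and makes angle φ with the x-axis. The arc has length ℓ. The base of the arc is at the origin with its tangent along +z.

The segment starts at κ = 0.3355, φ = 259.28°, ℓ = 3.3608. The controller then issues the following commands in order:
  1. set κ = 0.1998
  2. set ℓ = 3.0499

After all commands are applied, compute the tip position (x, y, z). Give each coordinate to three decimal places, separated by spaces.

-0.168 -0.885 2.865

initial: κ=0.3355, φ=259.28°, ℓ=3.3608
cmd 1: set κ=0.1998 → (κ,φ,ℓ)=(0.1998,259.28°,3.3608) → tip=(-0.2021,-1.0676,3.1139)
cmd 2: set ℓ=3.0499 → (κ,φ,ℓ)=(0.1998,259.28°,3.0499) → tip=(-0.1676,-0.8851,2.8646)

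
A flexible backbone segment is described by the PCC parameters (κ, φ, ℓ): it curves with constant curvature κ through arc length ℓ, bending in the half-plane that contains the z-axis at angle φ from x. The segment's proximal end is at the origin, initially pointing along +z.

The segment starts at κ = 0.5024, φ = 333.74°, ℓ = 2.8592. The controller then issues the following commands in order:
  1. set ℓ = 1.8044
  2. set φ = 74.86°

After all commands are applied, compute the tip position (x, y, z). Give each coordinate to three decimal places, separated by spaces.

initial: κ=0.5024, φ=333.74°, ℓ=2.8592
cmd 1: set ℓ=1.8044 → (κ,φ,ℓ)=(0.5024,333.74°,1.8044) → tip=(0.6846,-0.3378,1.5672)
cmd 2: set φ=74.86° → (κ,φ,ℓ)=(0.5024,74.86°,1.8044) → tip=(0.1994,0.7369,1.5672)

0.199 0.737 1.567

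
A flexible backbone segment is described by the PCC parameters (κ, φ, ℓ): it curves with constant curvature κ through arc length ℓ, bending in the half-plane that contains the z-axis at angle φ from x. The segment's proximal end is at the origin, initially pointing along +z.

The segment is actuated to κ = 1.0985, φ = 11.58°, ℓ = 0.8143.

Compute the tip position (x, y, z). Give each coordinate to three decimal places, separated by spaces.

θ = κ·ℓ = 1.0985 × 0.8143 = 0.89451 rad
ρ = (1 − cos θ)/κ = (1 − 0.62590)/1.0985 = 0.34055
z = sin θ / κ = 0.77990/1.0985 = 0.70997
x = ρ cos φ = 0.34055 × cos(11.58°) = 0.33362
y = ρ sin φ = 0.34055 × sin(11.58°) = 0.06836

0.334 0.068 0.710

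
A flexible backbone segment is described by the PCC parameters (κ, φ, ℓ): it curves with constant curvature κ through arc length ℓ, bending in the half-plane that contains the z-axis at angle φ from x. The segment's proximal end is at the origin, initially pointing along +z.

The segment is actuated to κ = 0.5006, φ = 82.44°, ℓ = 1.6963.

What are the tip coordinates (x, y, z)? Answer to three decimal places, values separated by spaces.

θ = κ·ℓ = 0.5006 × 1.6963 = 0.84917 rad
ρ = (1 − cos θ)/κ = (1 − 0.66061)/0.5006 = 0.67797
z = sin θ / κ = 0.75073/0.5006 = 1.49966
x = ρ cos φ = 0.67797 × cos(82.44°) = 0.08920
y = ρ sin φ = 0.67797 × sin(82.44°) = 0.67208

0.089 0.672 1.500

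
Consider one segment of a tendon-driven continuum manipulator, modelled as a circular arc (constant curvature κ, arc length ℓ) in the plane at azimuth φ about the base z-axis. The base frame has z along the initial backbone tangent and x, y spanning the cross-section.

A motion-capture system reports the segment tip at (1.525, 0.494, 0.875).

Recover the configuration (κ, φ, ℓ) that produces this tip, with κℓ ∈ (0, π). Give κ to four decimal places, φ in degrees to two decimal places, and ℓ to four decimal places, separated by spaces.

0.9612 17.95 2.2287

ρ = √(x²+y²) = √(1.525² + 0.494²) = 1.60302
φ = atan2(y, x) mod 360° = atan2(0.494, 1.525) = 17.9489°
|p|² = ρ² + z² = 1.60302² + 0.875² = 3.33529
κ = 2ρ / |p|² = 2×1.60302 / 3.33529 = 0.96125
θ = 2·atan2(ρ, z) = 2·atan2(1.60302, 0.875) = 2.14230 rad
ℓ = θ/κ = 2.14230/0.96125 = 2.22866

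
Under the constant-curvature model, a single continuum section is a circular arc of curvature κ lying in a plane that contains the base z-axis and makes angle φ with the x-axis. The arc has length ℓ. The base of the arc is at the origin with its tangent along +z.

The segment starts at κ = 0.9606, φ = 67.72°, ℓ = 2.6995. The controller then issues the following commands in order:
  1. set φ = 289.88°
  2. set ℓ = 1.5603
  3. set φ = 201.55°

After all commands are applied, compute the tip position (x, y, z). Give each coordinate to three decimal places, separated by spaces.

initial: κ=0.9606, φ=67.72°, ℓ=2.6995
cmd 1: set φ=289.88° → (κ,φ,ℓ)=(0.9606,289.88°,2.6995) → tip=(0.6561,-1.8144,0.5428)
cmd 2: set ℓ=1.5603 → (κ,φ,ℓ)=(0.9606,289.88°,1.5603) → tip=(0.3285,-0.9086,1.0383)
cmd 3: set φ=201.55° → (κ,φ,ℓ)=(0.9606,201.55°,1.5603) → tip=(-0.8986,-0.3549,1.0383)

-0.899 -0.355 1.038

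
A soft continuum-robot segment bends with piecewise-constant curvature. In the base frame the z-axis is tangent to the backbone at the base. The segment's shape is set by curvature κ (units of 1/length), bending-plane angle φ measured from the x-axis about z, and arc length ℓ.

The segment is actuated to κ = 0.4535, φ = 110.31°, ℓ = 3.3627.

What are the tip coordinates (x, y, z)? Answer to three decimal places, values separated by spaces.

θ = κ·ℓ = 0.4535 × 3.3627 = 1.52498 rad
ρ = (1 − cos θ)/κ = (1 − 0.04580)/0.4535 = 2.10409
z = sin θ / κ = 0.99895/0.4535 = 2.20276
x = ρ cos φ = 2.10409 × cos(110.31°) = -0.73033
y = ρ sin φ = 2.10409 × sin(110.31°) = 1.97327

-0.730 1.973 2.203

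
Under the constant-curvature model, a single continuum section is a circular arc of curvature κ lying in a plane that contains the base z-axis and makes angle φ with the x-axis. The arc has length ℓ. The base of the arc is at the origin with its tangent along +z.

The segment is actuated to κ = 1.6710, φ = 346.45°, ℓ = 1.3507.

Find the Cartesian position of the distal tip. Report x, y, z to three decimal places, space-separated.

0.950 -0.229 0.463

θ = κ·ℓ = 1.6710 × 1.3507 = 2.25702 rad
ρ = (1 − cos θ)/κ = (1 − -0.63362)/1.6710 = 0.97763
z = sin θ / κ = 0.77364/1.6710 = 0.46298
x = ρ cos φ = 0.97763 × cos(346.45°) = 0.95042
y = ρ sin φ = 0.97763 × sin(346.45°) = -0.22905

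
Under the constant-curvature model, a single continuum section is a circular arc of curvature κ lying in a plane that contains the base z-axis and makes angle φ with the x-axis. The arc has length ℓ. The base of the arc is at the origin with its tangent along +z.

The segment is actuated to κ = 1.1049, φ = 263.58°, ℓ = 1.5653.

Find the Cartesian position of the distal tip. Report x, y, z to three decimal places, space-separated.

-0.117 -1.042 0.894

θ = κ·ℓ = 1.1049 × 1.5653 = 1.72950 rad
ρ = (1 − cos θ)/κ = (1 − -0.15804)/1.1049 = 1.04809
z = sin θ / κ = 0.98743/1.1049 = 0.89369
x = ρ cos φ = 1.04809 × cos(263.58°) = -0.11719
y = ρ sin φ = 1.04809 × sin(263.58°) = -1.04152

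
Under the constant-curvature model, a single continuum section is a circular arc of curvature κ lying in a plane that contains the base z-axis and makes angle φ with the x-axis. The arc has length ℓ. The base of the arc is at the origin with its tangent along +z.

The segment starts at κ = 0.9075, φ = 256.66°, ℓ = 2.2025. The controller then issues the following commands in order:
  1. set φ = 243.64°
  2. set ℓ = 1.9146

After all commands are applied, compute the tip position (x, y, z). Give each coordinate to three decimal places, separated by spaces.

-0.570 -1.151 1.087

initial: κ=0.9075, φ=256.66°, ℓ=2.2025
cmd 1: set φ=243.64° → (κ,φ,ℓ)=(0.9075,243.64°,2.2025) → tip=(-0.6923,-1.3971,1.0025)
cmd 2: set ℓ=1.9146 → (κ,φ,ℓ)=(0.9075,243.64°,1.9146) → tip=(-0.5705,-1.1512,1.0867)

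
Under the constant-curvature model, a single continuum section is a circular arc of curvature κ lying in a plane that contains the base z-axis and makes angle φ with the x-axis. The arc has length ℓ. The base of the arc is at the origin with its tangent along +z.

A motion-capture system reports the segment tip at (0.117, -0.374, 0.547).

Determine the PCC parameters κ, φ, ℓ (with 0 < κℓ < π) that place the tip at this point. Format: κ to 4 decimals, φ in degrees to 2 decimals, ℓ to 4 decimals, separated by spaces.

ρ = √(x²+y²) = √(0.117² + -0.374²) = 0.39187
φ = atan2(y, x) mod 360° = atan2(-0.374, 0.117) = 287.3715°
|p|² = ρ² + z² = 0.39187² + 0.547² = 0.45277
κ = 2ρ / |p|² = 2×0.39187 / 0.45277 = 1.73099
θ = 2·atan2(ρ, z) = 2·atan2(0.39187, 0.547) = 1.24330 rad
ℓ = θ/κ = 1.24330/1.73099 = 0.71826

1.7310 287.37 0.7183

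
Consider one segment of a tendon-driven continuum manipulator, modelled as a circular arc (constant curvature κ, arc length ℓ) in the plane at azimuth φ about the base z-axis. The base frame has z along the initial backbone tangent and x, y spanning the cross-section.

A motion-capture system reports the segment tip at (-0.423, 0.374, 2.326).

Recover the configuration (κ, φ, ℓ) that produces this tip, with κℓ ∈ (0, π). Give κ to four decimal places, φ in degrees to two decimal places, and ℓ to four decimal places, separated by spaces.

ρ = √(x²+y²) = √(-0.423² + 0.374²) = 0.56463
φ = atan2(y, x) mod 360° = atan2(0.374, -0.423) = 138.5181°
|p|² = ρ² + z² = 0.56463² + 2.326² = 5.72908
κ = 2ρ / |p|² = 2×0.56463 / 5.72908 = 0.19711
θ = 2·atan2(ρ, z) = 2·atan2(0.56463, 2.326) = 0.47628 rad
ℓ = θ/κ = 0.47628/0.19711 = 2.41632

0.1971 138.52 2.4163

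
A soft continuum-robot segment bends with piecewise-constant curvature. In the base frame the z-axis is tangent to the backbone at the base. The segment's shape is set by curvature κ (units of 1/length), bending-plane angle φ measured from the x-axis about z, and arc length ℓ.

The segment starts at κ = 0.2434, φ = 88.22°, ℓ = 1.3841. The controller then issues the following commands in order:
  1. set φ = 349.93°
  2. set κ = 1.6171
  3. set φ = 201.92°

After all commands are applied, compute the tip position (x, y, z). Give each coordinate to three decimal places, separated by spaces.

initial: κ=0.2434, φ=88.22°, ℓ=1.3841
cmd 1: set φ=349.93° → (κ,φ,ℓ)=(0.2434,349.93°,1.3841) → tip=(0.2274,-0.0404,1.3581)
cmd 2: set κ=1.6171 → (κ,φ,ℓ)=(1.6171,349.93°,1.3841) → tip=(0.9857,-0.1751,0.4857)
cmd 3: set φ=201.92° → (κ,φ,ℓ)=(1.6171,201.92°,1.3841) → tip=(-0.9288,-0.3737,0.4857)

-0.929 -0.374 0.486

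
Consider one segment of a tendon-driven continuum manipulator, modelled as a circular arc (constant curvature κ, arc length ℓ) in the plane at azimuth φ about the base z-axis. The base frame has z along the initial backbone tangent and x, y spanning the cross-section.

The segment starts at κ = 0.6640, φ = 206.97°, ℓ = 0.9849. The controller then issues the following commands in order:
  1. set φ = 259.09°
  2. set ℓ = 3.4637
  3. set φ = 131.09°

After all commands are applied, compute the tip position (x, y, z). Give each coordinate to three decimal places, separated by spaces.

initial: κ=0.6640, φ=206.97°, ℓ=0.9849
cmd 1: set φ=259.09° → (κ,φ,ℓ)=(0.6640,259.09°,0.9849) → tip=(-0.0588,-0.3051,0.9162)
cmd 2: set ℓ=3.4637 → (κ,φ,ℓ)=(0.6640,259.09°,3.4637) → tip=(-0.4749,-2.4640,1.1232)
cmd 3: set φ=131.09° → (κ,φ,ℓ)=(0.6640,131.09°,3.4637) → tip=(-1.6492,1.8912,1.1232)

-1.649 1.891 1.123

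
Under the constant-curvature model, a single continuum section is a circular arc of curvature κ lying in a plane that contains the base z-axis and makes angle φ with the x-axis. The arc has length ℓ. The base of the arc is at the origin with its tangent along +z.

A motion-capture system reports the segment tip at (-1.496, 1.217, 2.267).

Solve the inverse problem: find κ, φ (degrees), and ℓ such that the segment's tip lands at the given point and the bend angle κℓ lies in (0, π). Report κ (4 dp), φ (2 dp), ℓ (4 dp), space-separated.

ρ = √(x²+y²) = √(-1.496² + 1.217²) = 1.92850
φ = atan2(y, x) mod 360° = atan2(1.217, -1.496) = 140.8716°
|p|² = ρ² + z² = 1.92850² + 2.267² = 8.85839
κ = 2ρ / |p|² = 2×1.92850 / 8.85839 = 0.43541
θ = 2·atan2(ρ, z) = 2·atan2(1.92850, 2.267) = 1.40978 rad
ℓ = θ/κ = 1.40978/0.43541 = 3.23785

0.4354 140.87 3.2379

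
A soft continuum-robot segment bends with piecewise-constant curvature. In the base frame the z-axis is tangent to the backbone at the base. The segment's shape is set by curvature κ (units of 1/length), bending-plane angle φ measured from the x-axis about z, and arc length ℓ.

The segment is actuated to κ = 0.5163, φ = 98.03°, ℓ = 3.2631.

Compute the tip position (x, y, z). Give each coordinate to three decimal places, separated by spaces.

θ = κ·ℓ = 0.5163 × 3.2631 = 1.68474 rad
ρ = (1 − cos θ)/κ = (1 − -0.11370)/0.5163 = 2.15707
z = sin θ / κ = 0.99352/0.5163 = 1.92430
x = ρ cos φ = 2.15707 × cos(98.03°) = -0.30132
y = ρ sin φ = 2.15707 × sin(98.03°) = 2.13592

-0.301 2.136 1.924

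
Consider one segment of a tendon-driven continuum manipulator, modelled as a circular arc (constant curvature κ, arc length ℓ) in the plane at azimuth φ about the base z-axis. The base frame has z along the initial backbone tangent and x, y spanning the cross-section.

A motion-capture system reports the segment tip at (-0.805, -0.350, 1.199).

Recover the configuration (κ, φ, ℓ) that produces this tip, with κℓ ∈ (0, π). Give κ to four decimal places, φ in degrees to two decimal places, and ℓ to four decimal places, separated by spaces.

0.7951 203.50 1.5897

ρ = √(x²+y²) = √(-0.805² + -0.350²) = 0.87780
φ = atan2(y, x) mod 360° = atan2(-0.350, -0.805) = 203.4986°
|p|² = ρ² + z² = 0.87780² + 1.199² = 2.20813
κ = 2ρ / |p|² = 2×0.87780 / 2.20813 = 0.79506
θ = 2·atan2(ρ, z) = 2·atan2(0.87780, 1.199) = 1.26390 rad
ℓ = θ/κ = 1.26390/0.79506 = 1.58969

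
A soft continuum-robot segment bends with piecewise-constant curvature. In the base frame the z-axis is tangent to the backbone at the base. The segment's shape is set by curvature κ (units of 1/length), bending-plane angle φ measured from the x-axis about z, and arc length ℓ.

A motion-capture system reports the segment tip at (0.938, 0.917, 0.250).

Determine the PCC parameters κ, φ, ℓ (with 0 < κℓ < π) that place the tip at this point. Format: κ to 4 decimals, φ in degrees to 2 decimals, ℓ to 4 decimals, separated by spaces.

1.4712 44.35 1.8794

ρ = √(x²+y²) = √(0.938² + 0.917²) = 1.31177
φ = atan2(y, x) mod 360° = atan2(0.917, 0.938) = 44.3514°
|p|² = ρ² + z² = 1.31177² + 0.250² = 1.78323
κ = 2ρ / |p|² = 2×1.31177 / 1.78323 = 1.47122
θ = 2·atan2(ρ, z) = 2·atan2(1.31177, 0.250) = 2.76494 rad
ℓ = θ/κ = 2.76494/1.47122 = 1.87935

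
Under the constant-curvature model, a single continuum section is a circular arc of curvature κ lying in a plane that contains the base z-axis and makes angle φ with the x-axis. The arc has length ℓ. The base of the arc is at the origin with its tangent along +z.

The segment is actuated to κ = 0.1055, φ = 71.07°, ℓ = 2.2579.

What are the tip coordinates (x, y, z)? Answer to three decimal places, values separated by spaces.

0.087 0.253 2.237

θ = κ·ℓ = 0.1055 × 2.2579 = 0.23821 rad
ρ = (1 − cos θ)/κ = (1 − 0.97176)/0.1055 = 0.26766
z = sin θ / κ = 0.23596/0.1055 = 2.23661
x = ρ cos φ = 0.26766 × cos(71.07°) = 0.08683
y = ρ sin φ = 0.26766 × sin(71.07°) = 0.25318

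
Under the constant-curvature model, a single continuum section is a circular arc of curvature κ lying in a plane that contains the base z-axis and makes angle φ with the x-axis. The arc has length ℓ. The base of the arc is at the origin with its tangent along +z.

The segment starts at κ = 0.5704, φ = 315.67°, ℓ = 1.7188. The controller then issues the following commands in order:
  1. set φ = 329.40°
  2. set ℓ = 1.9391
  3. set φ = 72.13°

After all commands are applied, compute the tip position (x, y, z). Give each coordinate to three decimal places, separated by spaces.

0.297 0.921 1.567

initial: κ=0.5704, φ=315.67°, ℓ=1.7188
cmd 1: set φ=329.40° → (κ,φ,ℓ)=(0.5704,329.40°,1.7188) → tip=(0.6690,-0.3956,1.4564)
cmd 2: set ℓ=1.9391 → (κ,φ,ℓ)=(0.5704,329.40°,1.9391) → tip=(0.8327,-0.4925,1.5672)
cmd 3: set φ=72.13° → (κ,φ,ℓ)=(0.5704,72.13°,1.9391) → tip=(0.2969,0.9207,1.5672)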